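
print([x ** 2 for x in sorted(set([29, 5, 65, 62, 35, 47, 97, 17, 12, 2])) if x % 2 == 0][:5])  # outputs [4, 144, 3844]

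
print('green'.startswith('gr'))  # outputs True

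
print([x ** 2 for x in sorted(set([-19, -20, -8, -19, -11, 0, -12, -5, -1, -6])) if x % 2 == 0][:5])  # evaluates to [400, 144, 64, 36, 0]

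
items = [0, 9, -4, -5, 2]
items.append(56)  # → [0, 9, -4, -5, 2, 56]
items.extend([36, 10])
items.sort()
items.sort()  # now [-5, -4, 0, 2, 9, 10, 36, 56]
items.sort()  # [-5, -4, 0, 2, 9, 10, 36, 56]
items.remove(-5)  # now [-4, 0, 2, 9, 10, 36, 56]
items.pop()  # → 56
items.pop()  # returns 36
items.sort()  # [-4, 0, 2, 9, 10]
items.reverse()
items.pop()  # -4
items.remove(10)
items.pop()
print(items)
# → [9, 2]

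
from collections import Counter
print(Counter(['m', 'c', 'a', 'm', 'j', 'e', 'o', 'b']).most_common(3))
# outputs [('m', 2), ('c', 1), ('a', 1)]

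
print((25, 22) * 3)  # (25, 22, 25, 22, 25, 22)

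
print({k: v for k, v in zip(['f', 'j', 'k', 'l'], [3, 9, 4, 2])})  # {'f': 3, 'j': 9, 'k': 4, 'l': 2}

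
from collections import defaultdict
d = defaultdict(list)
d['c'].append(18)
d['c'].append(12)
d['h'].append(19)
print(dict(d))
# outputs {'c': [18, 12], 'h': [19]}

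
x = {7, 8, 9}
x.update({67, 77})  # {7, 8, 9, 67, 77}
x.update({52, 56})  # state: {7, 8, 9, 52, 56, 67, 77}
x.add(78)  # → {7, 8, 9, 52, 56, 67, 77, 78}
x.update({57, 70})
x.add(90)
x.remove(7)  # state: {8, 9, 52, 56, 57, 67, 70, 77, 78, 90}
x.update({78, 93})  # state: {8, 9, 52, 56, 57, 67, 70, 77, 78, 90, 93}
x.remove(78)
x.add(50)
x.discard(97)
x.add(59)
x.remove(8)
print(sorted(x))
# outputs [9, 50, 52, 56, 57, 59, 67, 70, 77, 90, 93]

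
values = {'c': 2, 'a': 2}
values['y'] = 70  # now {'c': 2, 'a': 2, 'y': 70}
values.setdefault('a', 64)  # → 2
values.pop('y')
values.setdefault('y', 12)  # 12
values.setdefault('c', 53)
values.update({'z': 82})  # {'c': 2, 'a': 2, 'y': 12, 'z': 82}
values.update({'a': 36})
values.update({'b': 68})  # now {'c': 2, 'a': 36, 'y': 12, 'z': 82, 'b': 68}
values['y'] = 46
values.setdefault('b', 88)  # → 68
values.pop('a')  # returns 36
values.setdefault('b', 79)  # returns 68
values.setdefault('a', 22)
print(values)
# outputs {'c': 2, 'y': 46, 'z': 82, 'b': 68, 'a': 22}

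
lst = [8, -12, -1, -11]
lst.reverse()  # [-11, -1, -12, 8]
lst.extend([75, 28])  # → [-11, -1, -12, 8, 75, 28]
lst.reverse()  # [28, 75, 8, -12, -1, -11]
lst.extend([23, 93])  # [28, 75, 8, -12, -1, -11, 23, 93]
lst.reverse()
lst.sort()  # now [-12, -11, -1, 8, 23, 28, 75, 93]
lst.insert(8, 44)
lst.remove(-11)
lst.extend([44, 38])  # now [-12, -1, 8, 23, 28, 75, 93, 44, 44, 38]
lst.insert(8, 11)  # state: [-12, -1, 8, 23, 28, 75, 93, 44, 11, 44, 38]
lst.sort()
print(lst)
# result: [-12, -1, 8, 11, 23, 28, 38, 44, 44, 75, 93]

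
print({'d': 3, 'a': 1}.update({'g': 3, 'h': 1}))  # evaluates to None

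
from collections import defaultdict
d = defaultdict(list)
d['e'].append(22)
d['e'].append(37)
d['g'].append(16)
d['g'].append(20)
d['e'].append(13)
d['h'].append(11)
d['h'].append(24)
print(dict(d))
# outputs {'e': [22, 37, 13], 'g': [16, 20], 'h': [11, 24]}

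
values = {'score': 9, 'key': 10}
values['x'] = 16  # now {'score': 9, 'key': 10, 'x': 16}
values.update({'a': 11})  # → {'score': 9, 'key': 10, 'x': 16, 'a': 11}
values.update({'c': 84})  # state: {'score': 9, 'key': 10, 'x': 16, 'a': 11, 'c': 84}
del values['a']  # {'score': 9, 'key': 10, 'x': 16, 'c': 84}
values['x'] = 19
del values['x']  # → {'score': 9, 'key': 10, 'c': 84}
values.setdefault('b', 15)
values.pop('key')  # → 10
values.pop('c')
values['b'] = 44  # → {'score': 9, 'b': 44}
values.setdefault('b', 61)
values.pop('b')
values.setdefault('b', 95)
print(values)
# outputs {'score': 9, 'b': 95}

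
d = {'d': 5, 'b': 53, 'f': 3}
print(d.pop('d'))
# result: 5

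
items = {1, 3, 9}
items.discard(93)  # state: {1, 3, 9}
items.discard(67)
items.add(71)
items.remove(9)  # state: {1, 3, 71}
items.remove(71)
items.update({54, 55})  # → {1, 3, 54, 55}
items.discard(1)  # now {3, 54, 55}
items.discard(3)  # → {54, 55}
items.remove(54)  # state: {55}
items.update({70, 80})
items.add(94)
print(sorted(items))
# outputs [55, 70, 80, 94]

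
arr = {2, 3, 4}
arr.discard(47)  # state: {2, 3, 4}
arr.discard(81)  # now {2, 3, 4}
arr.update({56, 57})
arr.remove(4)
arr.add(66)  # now {2, 3, 56, 57, 66}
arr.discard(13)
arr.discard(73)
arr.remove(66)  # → {2, 3, 56, 57}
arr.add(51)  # {2, 3, 51, 56, 57}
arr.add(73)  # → {2, 3, 51, 56, 57, 73}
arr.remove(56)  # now {2, 3, 51, 57, 73}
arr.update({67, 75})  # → {2, 3, 51, 57, 67, 73, 75}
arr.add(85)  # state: {2, 3, 51, 57, 67, 73, 75, 85}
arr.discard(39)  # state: {2, 3, 51, 57, 67, 73, 75, 85}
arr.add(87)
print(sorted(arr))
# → [2, 3, 51, 57, 67, 73, 75, 85, 87]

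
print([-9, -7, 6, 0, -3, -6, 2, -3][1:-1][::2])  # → [-7, 0, -6]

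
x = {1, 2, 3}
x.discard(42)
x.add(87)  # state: {1, 2, 3, 87}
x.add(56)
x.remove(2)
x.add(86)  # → {1, 3, 56, 86, 87}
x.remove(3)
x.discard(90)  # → {1, 56, 86, 87}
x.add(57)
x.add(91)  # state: {1, 56, 57, 86, 87, 91}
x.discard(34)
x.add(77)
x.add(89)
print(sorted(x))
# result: [1, 56, 57, 77, 86, 87, 89, 91]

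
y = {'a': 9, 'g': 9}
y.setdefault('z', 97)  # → 97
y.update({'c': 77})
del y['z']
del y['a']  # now {'g': 9, 'c': 77}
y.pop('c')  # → 77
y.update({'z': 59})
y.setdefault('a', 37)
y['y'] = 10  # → {'g': 9, 'z': 59, 'a': 37, 'y': 10}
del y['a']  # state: {'g': 9, 'z': 59, 'y': 10}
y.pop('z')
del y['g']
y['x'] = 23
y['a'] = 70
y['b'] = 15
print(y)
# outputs {'y': 10, 'x': 23, 'a': 70, 'b': 15}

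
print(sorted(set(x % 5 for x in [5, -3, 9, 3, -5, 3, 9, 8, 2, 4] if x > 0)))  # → [0, 2, 3, 4]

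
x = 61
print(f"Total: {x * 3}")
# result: Total: 183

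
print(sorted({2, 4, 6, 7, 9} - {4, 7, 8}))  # [2, 6, 9]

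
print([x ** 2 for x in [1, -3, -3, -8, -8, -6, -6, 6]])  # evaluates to [1, 9, 9, 64, 64, 36, 36, 36]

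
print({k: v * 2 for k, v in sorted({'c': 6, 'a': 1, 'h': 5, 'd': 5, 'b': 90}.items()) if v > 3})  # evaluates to {'b': 180, 'c': 12, 'd': 10, 'h': 10}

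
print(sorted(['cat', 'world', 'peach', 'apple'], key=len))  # ['cat', 'world', 'peach', 'apple']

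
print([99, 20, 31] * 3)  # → [99, 20, 31, 99, 20, 31, 99, 20, 31]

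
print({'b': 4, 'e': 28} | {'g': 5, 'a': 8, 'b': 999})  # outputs {'b': 999, 'e': 28, 'g': 5, 'a': 8}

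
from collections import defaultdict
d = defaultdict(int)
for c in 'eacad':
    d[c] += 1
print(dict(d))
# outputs {'e': 1, 'a': 2, 'c': 1, 'd': 1}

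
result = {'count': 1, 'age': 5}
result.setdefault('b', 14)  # 14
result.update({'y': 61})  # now {'count': 1, 'age': 5, 'b': 14, 'y': 61}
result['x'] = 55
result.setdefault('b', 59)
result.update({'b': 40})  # {'count': 1, 'age': 5, 'b': 40, 'y': 61, 'x': 55}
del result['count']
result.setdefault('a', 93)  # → 93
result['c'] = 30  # {'age': 5, 'b': 40, 'y': 61, 'x': 55, 'a': 93, 'c': 30}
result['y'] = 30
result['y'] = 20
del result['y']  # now {'age': 5, 'b': 40, 'x': 55, 'a': 93, 'c': 30}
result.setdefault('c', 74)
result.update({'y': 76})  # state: {'age': 5, 'b': 40, 'x': 55, 'a': 93, 'c': 30, 'y': 76}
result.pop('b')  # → 40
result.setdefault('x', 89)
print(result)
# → {'age': 5, 'x': 55, 'a': 93, 'c': 30, 'y': 76}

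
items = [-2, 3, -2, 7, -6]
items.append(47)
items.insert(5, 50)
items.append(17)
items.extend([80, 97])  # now [-2, 3, -2, 7, -6, 50, 47, 17, 80, 97]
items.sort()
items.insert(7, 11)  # [-6, -2, -2, 3, 7, 17, 47, 11, 50, 80, 97]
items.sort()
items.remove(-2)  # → [-6, -2, 3, 7, 11, 17, 47, 50, 80, 97]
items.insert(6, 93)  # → [-6, -2, 3, 7, 11, 17, 93, 47, 50, 80, 97]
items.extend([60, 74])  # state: [-6, -2, 3, 7, 11, 17, 93, 47, 50, 80, 97, 60, 74]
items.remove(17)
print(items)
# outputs [-6, -2, 3, 7, 11, 93, 47, 50, 80, 97, 60, 74]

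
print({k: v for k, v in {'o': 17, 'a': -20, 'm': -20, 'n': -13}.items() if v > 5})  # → {'o': 17}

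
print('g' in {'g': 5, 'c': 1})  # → True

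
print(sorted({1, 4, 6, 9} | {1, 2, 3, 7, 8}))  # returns [1, 2, 3, 4, 6, 7, 8, 9]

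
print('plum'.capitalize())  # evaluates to Plum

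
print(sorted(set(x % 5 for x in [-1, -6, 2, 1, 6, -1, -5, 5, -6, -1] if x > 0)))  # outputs [0, 1, 2]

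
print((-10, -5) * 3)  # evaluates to (-10, -5, -10, -5, -10, -5)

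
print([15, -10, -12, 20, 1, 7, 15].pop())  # 15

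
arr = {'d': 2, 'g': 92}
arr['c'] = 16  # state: {'d': 2, 'g': 92, 'c': 16}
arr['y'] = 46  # {'d': 2, 'g': 92, 'c': 16, 'y': 46}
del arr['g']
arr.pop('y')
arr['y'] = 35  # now {'d': 2, 'c': 16, 'y': 35}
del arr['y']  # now {'d': 2, 'c': 16}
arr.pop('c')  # 16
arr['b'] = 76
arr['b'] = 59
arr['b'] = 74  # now {'d': 2, 'b': 74}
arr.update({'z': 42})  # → {'d': 2, 'b': 74, 'z': 42}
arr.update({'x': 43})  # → {'d': 2, 'b': 74, 'z': 42, 'x': 43}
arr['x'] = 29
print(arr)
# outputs {'d': 2, 'b': 74, 'z': 42, 'x': 29}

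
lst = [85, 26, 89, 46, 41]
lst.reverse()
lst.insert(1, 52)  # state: [41, 52, 46, 89, 26, 85]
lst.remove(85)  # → [41, 52, 46, 89, 26]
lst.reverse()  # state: [26, 89, 46, 52, 41]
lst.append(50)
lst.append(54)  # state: [26, 89, 46, 52, 41, 50, 54]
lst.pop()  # 54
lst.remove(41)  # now [26, 89, 46, 52, 50]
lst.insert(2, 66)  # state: [26, 89, 66, 46, 52, 50]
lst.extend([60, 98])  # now [26, 89, 66, 46, 52, 50, 60, 98]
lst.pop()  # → 98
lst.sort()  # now [26, 46, 50, 52, 60, 66, 89]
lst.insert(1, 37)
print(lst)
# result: [26, 37, 46, 50, 52, 60, 66, 89]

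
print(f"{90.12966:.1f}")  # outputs 90.1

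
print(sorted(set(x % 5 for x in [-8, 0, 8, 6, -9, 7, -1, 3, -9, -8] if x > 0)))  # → [1, 2, 3]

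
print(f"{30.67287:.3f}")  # 30.673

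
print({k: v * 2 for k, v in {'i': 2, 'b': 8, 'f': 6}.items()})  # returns {'i': 4, 'b': 16, 'f': 12}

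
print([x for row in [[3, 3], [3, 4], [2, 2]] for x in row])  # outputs [3, 3, 3, 4, 2, 2]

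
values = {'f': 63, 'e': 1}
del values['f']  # {'e': 1}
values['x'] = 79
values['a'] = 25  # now {'e': 1, 'x': 79, 'a': 25}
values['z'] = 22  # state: {'e': 1, 'x': 79, 'a': 25, 'z': 22}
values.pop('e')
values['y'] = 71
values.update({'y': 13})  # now {'x': 79, 'a': 25, 'z': 22, 'y': 13}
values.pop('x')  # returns 79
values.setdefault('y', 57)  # 13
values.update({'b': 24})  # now {'a': 25, 'z': 22, 'y': 13, 'b': 24}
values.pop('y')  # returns 13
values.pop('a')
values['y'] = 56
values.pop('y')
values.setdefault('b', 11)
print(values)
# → {'z': 22, 'b': 24}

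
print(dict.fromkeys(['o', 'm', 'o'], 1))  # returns {'o': 1, 'm': 1}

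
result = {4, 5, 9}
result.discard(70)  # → {4, 5, 9}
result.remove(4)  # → {5, 9}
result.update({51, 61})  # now {5, 9, 51, 61}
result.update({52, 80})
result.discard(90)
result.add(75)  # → {5, 9, 51, 52, 61, 75, 80}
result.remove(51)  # {5, 9, 52, 61, 75, 80}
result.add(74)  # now {5, 9, 52, 61, 74, 75, 80}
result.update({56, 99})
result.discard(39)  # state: {5, 9, 52, 56, 61, 74, 75, 80, 99}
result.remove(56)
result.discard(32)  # {5, 9, 52, 61, 74, 75, 80, 99}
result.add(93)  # {5, 9, 52, 61, 74, 75, 80, 93, 99}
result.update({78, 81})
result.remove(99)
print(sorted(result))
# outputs [5, 9, 52, 61, 74, 75, 78, 80, 81, 93]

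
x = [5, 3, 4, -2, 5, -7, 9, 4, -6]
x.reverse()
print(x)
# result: [-6, 4, 9, -7, 5, -2, 4, 3, 5]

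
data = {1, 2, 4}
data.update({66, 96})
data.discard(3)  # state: {1, 2, 4, 66, 96}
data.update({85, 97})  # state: {1, 2, 4, 66, 85, 96, 97}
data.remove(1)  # {2, 4, 66, 85, 96, 97}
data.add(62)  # {2, 4, 62, 66, 85, 96, 97}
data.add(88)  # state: {2, 4, 62, 66, 85, 88, 96, 97}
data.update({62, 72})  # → {2, 4, 62, 66, 72, 85, 88, 96, 97}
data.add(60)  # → {2, 4, 60, 62, 66, 72, 85, 88, 96, 97}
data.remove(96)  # {2, 4, 60, 62, 66, 72, 85, 88, 97}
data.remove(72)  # {2, 4, 60, 62, 66, 85, 88, 97}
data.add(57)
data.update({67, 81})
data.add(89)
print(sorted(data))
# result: [2, 4, 57, 60, 62, 66, 67, 81, 85, 88, 89, 97]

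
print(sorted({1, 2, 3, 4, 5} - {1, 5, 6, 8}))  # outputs [2, 3, 4]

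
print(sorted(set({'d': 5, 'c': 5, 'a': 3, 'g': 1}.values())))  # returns [1, 3, 5]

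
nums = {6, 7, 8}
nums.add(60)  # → {6, 7, 8, 60}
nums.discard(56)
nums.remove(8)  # {6, 7, 60}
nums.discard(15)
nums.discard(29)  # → {6, 7, 60}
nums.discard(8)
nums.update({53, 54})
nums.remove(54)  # {6, 7, 53, 60}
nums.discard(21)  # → {6, 7, 53, 60}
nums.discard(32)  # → {6, 7, 53, 60}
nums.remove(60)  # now {6, 7, 53}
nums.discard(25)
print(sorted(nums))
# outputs [6, 7, 53]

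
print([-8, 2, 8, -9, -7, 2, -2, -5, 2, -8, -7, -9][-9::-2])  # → [-9, 2]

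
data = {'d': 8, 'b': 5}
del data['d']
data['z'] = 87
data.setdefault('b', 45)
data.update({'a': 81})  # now {'b': 5, 'z': 87, 'a': 81}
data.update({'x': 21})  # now {'b': 5, 'z': 87, 'a': 81, 'x': 21}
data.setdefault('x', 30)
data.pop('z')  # 87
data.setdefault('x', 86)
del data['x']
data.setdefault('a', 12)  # 81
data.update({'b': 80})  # {'b': 80, 'a': 81}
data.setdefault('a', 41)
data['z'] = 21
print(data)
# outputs {'b': 80, 'a': 81, 'z': 21}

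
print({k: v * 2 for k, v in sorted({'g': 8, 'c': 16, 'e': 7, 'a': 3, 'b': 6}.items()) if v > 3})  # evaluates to {'b': 12, 'c': 32, 'e': 14, 'g': 16}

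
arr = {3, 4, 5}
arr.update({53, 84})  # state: {3, 4, 5, 53, 84}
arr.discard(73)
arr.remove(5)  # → {3, 4, 53, 84}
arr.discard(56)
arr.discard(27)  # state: {3, 4, 53, 84}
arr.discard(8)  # {3, 4, 53, 84}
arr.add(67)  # {3, 4, 53, 67, 84}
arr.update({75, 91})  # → {3, 4, 53, 67, 75, 84, 91}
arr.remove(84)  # {3, 4, 53, 67, 75, 91}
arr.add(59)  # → {3, 4, 53, 59, 67, 75, 91}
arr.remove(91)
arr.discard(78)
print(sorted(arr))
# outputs [3, 4, 53, 59, 67, 75]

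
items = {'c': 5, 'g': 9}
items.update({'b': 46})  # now {'c': 5, 'g': 9, 'b': 46}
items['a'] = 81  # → {'c': 5, 'g': 9, 'b': 46, 'a': 81}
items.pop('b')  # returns 46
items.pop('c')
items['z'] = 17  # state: {'g': 9, 'a': 81, 'z': 17}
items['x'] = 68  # {'g': 9, 'a': 81, 'z': 17, 'x': 68}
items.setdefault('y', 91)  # 91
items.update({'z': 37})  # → {'g': 9, 'a': 81, 'z': 37, 'x': 68, 'y': 91}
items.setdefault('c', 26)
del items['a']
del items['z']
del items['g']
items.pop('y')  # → 91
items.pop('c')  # 26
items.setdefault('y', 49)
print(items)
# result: {'x': 68, 'y': 49}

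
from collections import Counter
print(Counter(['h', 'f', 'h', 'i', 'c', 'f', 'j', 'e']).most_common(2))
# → [('h', 2), ('f', 2)]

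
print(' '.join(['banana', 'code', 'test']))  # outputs banana code test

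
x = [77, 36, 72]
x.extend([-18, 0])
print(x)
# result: [77, 36, 72, -18, 0]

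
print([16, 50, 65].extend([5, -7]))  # None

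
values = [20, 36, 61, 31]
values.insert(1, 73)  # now [20, 73, 36, 61, 31]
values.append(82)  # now [20, 73, 36, 61, 31, 82]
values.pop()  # 82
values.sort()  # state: [20, 31, 36, 61, 73]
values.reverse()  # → [73, 61, 36, 31, 20]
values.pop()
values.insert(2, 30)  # [73, 61, 30, 36, 31]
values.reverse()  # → [31, 36, 30, 61, 73]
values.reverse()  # [73, 61, 30, 36, 31]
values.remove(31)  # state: [73, 61, 30, 36]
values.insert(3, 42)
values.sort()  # [30, 36, 42, 61, 73]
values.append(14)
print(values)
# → [30, 36, 42, 61, 73, 14]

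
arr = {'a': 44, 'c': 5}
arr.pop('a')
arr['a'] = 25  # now {'c': 5, 'a': 25}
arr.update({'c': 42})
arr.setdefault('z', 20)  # 20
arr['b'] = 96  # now {'c': 42, 'a': 25, 'z': 20, 'b': 96}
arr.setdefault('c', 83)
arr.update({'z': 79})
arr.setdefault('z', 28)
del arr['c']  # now {'a': 25, 'z': 79, 'b': 96}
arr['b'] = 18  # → {'a': 25, 'z': 79, 'b': 18}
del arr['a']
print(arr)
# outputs {'z': 79, 'b': 18}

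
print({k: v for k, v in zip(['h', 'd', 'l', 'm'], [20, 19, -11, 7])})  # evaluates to {'h': 20, 'd': 19, 'l': -11, 'm': 7}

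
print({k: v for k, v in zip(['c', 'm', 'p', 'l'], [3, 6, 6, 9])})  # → {'c': 3, 'm': 6, 'p': 6, 'l': 9}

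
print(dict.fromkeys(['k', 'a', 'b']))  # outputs {'k': None, 'a': None, 'b': None}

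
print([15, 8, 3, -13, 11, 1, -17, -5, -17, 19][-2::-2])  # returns [-17, -17, 11, 3, 15]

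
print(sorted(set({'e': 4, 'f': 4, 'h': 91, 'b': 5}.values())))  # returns [4, 5, 91]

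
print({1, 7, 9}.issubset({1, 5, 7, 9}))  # True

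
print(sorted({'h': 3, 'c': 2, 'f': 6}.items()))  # [('c', 2), ('f', 6), ('h', 3)]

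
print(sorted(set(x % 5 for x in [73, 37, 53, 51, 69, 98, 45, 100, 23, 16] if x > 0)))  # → [0, 1, 2, 3, 4]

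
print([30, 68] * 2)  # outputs [30, 68, 30, 68]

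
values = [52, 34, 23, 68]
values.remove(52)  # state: [34, 23, 68]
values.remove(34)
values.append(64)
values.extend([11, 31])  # [23, 68, 64, 11, 31]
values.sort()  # [11, 23, 31, 64, 68]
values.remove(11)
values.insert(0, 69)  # [69, 23, 31, 64, 68]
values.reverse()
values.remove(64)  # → [68, 31, 23, 69]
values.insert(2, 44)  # [68, 31, 44, 23, 69]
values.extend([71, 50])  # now [68, 31, 44, 23, 69, 71, 50]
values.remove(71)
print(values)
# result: [68, 31, 44, 23, 69, 50]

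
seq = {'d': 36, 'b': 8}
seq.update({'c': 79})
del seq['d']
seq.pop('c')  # 79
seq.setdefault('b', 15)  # 8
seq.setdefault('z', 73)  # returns 73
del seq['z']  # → {'b': 8}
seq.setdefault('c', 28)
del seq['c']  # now {'b': 8}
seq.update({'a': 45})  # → {'b': 8, 'a': 45}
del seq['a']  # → {'b': 8}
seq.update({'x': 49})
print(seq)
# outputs {'b': 8, 'x': 49}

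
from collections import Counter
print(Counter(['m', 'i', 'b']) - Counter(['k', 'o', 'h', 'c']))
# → Counter({'m': 1, 'i': 1, 'b': 1})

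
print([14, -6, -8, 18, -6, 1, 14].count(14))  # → 2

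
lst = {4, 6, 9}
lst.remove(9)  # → {4, 6}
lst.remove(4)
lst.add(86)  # {6, 86}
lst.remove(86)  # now {6}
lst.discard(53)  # {6}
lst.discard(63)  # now {6}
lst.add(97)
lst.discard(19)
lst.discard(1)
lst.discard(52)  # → {6, 97}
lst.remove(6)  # {97}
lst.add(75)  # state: {75, 97}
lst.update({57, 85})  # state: {57, 75, 85, 97}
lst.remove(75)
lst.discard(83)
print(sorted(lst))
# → [57, 85, 97]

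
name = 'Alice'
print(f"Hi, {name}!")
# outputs Hi, Alice!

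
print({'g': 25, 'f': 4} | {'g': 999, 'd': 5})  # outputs {'g': 999, 'f': 4, 'd': 5}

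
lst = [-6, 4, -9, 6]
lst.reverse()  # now [6, -9, 4, -6]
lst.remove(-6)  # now [6, -9, 4]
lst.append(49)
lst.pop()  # 49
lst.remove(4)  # [6, -9]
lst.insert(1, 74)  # [6, 74, -9]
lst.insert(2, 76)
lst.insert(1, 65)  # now [6, 65, 74, 76, -9]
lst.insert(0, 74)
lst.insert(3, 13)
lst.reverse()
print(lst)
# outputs [-9, 76, 74, 13, 65, 6, 74]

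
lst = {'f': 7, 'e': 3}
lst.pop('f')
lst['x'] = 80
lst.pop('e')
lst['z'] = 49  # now {'x': 80, 'z': 49}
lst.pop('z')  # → 49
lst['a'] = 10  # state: {'x': 80, 'a': 10}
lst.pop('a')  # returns 10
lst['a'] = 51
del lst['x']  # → {'a': 51}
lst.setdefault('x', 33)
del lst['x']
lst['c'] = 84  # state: {'a': 51, 'c': 84}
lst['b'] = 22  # {'a': 51, 'c': 84, 'b': 22}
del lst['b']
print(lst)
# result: {'a': 51, 'c': 84}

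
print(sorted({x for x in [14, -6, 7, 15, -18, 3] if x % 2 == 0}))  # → [-18, -6, 14]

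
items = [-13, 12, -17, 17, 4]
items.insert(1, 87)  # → [-13, 87, 12, -17, 17, 4]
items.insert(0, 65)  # [65, -13, 87, 12, -17, 17, 4]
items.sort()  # [-17, -13, 4, 12, 17, 65, 87]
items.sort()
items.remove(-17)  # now [-13, 4, 12, 17, 65, 87]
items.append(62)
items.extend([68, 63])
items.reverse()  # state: [63, 68, 62, 87, 65, 17, 12, 4, -13]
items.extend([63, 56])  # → [63, 68, 62, 87, 65, 17, 12, 4, -13, 63, 56]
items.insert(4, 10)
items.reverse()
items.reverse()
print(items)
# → [63, 68, 62, 87, 10, 65, 17, 12, 4, -13, 63, 56]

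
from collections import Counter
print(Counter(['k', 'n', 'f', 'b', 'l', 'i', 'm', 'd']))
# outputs Counter({'k': 1, 'n': 1, 'f': 1, 'b': 1, 'l': 1, 'i': 1, 'm': 1, 'd': 1})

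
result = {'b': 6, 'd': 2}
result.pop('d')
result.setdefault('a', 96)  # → 96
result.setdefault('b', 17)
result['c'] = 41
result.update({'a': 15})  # {'b': 6, 'a': 15, 'c': 41}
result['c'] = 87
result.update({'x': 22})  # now {'b': 6, 'a': 15, 'c': 87, 'x': 22}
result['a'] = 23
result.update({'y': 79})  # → {'b': 6, 'a': 23, 'c': 87, 'x': 22, 'y': 79}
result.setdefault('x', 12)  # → 22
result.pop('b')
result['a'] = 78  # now {'a': 78, 'c': 87, 'x': 22, 'y': 79}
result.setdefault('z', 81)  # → 81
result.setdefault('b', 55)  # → 55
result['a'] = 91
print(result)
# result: {'a': 91, 'c': 87, 'x': 22, 'y': 79, 'z': 81, 'b': 55}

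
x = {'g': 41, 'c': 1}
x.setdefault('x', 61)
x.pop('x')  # 61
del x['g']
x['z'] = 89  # {'c': 1, 'z': 89}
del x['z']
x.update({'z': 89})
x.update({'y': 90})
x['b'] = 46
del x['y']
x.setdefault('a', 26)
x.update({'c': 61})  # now {'c': 61, 'z': 89, 'b': 46, 'a': 26}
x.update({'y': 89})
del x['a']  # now {'c': 61, 'z': 89, 'b': 46, 'y': 89}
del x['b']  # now {'c': 61, 'z': 89, 'y': 89}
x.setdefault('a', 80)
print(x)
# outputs {'c': 61, 'z': 89, 'y': 89, 'a': 80}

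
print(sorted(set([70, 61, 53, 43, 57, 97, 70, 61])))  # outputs [43, 53, 57, 61, 70, 97]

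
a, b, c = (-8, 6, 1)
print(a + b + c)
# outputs -1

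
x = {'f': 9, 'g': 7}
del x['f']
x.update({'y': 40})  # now {'g': 7, 'y': 40}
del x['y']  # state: {'g': 7}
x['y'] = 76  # {'g': 7, 'y': 76}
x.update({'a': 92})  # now {'g': 7, 'y': 76, 'a': 92}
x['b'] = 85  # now {'g': 7, 'y': 76, 'a': 92, 'b': 85}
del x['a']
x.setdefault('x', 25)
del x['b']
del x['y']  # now {'g': 7, 'x': 25}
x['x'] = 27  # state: {'g': 7, 'x': 27}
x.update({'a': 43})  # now {'g': 7, 'x': 27, 'a': 43}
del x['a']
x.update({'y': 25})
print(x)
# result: {'g': 7, 'x': 27, 'y': 25}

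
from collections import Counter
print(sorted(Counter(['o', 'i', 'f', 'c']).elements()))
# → ['c', 'f', 'i', 'o']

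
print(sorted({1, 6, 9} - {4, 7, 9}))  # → [1, 6]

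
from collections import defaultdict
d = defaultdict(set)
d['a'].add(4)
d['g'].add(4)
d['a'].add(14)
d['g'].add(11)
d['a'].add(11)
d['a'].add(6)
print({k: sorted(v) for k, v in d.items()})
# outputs {'a': [4, 6, 11, 14], 'g': [4, 11]}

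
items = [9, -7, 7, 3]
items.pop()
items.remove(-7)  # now [9, 7]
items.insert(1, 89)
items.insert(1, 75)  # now [9, 75, 89, 7]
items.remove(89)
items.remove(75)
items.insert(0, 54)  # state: [54, 9, 7]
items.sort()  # [7, 9, 54]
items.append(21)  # [7, 9, 54, 21]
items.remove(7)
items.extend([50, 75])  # [9, 54, 21, 50, 75]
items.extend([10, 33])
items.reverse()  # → [33, 10, 75, 50, 21, 54, 9]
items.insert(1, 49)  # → [33, 49, 10, 75, 50, 21, 54, 9]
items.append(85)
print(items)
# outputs [33, 49, 10, 75, 50, 21, 54, 9, 85]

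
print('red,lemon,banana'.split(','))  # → ['red', 'lemon', 'banana']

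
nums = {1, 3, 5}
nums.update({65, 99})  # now {1, 3, 5, 65, 99}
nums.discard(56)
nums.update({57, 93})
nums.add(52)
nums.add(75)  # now {1, 3, 5, 52, 57, 65, 75, 93, 99}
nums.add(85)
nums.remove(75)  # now {1, 3, 5, 52, 57, 65, 85, 93, 99}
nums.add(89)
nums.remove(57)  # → {1, 3, 5, 52, 65, 85, 89, 93, 99}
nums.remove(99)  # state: {1, 3, 5, 52, 65, 85, 89, 93}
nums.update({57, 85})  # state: {1, 3, 5, 52, 57, 65, 85, 89, 93}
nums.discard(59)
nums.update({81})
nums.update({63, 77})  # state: {1, 3, 5, 52, 57, 63, 65, 77, 81, 85, 89, 93}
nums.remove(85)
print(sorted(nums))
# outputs [1, 3, 5, 52, 57, 63, 65, 77, 81, 89, 93]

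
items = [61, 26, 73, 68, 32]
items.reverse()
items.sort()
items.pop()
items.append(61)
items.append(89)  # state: [26, 32, 61, 68, 61, 89]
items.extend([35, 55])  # [26, 32, 61, 68, 61, 89, 35, 55]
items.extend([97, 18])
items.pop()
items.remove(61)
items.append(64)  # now [26, 32, 68, 61, 89, 35, 55, 97, 64]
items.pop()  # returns 64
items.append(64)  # [26, 32, 68, 61, 89, 35, 55, 97, 64]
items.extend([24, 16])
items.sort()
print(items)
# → [16, 24, 26, 32, 35, 55, 61, 64, 68, 89, 97]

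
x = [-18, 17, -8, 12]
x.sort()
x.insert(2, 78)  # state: [-18, -8, 78, 12, 17]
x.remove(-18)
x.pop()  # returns 17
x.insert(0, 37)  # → [37, -8, 78, 12]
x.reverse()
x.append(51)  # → [12, 78, -8, 37, 51]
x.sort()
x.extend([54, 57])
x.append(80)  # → [-8, 12, 37, 51, 78, 54, 57, 80]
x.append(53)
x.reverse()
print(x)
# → [53, 80, 57, 54, 78, 51, 37, 12, -8]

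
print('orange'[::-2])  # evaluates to enr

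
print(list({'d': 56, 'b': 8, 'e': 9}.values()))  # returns [56, 8, 9]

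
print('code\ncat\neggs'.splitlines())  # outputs ['code', 'cat', 'eggs']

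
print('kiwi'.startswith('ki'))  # True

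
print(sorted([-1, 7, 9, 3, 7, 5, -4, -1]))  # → [-4, -1, -1, 3, 5, 7, 7, 9]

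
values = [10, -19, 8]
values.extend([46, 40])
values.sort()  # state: [-19, 8, 10, 40, 46]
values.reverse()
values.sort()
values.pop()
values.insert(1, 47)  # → [-19, 47, 8, 10, 40]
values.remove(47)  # [-19, 8, 10, 40]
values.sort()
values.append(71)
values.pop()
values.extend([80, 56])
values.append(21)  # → [-19, 8, 10, 40, 80, 56, 21]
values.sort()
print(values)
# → [-19, 8, 10, 21, 40, 56, 80]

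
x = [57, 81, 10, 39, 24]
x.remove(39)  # [57, 81, 10, 24]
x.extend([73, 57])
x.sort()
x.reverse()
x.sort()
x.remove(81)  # [10, 24, 57, 57, 73]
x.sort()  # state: [10, 24, 57, 57, 73]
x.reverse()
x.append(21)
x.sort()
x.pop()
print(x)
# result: [10, 21, 24, 57, 57]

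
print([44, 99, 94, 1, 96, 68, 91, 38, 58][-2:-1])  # [38]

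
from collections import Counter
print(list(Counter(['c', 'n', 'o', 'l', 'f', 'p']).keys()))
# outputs ['c', 'n', 'o', 'l', 'f', 'p']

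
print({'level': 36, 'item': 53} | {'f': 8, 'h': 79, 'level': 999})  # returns {'level': 999, 'item': 53, 'f': 8, 'h': 79}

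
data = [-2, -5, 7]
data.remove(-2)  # [-5, 7]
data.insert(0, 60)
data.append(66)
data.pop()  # 66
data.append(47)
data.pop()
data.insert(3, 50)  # [60, -5, 7, 50]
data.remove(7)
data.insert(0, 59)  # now [59, 60, -5, 50]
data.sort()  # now [-5, 50, 59, 60]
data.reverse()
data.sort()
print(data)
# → [-5, 50, 59, 60]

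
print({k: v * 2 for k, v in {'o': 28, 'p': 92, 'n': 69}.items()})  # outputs {'o': 56, 'p': 184, 'n': 138}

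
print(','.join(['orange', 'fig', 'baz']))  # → orange,fig,baz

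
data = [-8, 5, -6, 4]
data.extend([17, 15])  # [-8, 5, -6, 4, 17, 15]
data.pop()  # 15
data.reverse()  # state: [17, 4, -6, 5, -8]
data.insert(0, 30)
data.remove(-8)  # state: [30, 17, 4, -6, 5]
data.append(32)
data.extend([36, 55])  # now [30, 17, 4, -6, 5, 32, 36, 55]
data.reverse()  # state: [55, 36, 32, 5, -6, 4, 17, 30]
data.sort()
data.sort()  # [-6, 4, 5, 17, 30, 32, 36, 55]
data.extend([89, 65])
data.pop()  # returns 65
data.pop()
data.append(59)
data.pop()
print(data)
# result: [-6, 4, 5, 17, 30, 32, 36, 55]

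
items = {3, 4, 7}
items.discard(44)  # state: {3, 4, 7}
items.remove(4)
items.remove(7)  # {3}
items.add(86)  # {3, 86}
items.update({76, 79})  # {3, 76, 79, 86}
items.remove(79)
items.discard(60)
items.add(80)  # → {3, 76, 80, 86}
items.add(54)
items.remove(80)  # {3, 54, 76, 86}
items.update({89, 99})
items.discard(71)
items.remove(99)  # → {3, 54, 76, 86, 89}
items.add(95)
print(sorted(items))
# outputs [3, 54, 76, 86, 89, 95]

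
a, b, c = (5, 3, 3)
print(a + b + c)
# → 11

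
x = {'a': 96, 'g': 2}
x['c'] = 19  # {'a': 96, 'g': 2, 'c': 19}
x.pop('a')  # 96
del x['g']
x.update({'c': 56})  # {'c': 56}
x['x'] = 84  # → {'c': 56, 'x': 84}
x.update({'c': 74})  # {'c': 74, 'x': 84}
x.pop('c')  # 74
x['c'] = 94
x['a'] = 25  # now {'x': 84, 'c': 94, 'a': 25}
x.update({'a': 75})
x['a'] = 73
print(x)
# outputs {'x': 84, 'c': 94, 'a': 73}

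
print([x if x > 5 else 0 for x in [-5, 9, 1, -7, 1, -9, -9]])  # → [0, 9, 0, 0, 0, 0, 0]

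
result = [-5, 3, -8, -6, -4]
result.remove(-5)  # [3, -8, -6, -4]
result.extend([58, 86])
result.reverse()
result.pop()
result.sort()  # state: [-8, -6, -4, 58, 86]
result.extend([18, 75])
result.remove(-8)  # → [-6, -4, 58, 86, 18, 75]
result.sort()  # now [-6, -4, 18, 58, 75, 86]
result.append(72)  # [-6, -4, 18, 58, 75, 86, 72]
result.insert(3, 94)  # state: [-6, -4, 18, 94, 58, 75, 86, 72]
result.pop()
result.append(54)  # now [-6, -4, 18, 94, 58, 75, 86, 54]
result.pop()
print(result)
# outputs [-6, -4, 18, 94, 58, 75, 86]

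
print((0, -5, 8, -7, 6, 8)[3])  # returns -7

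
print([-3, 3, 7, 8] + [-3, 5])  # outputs [-3, 3, 7, 8, -3, 5]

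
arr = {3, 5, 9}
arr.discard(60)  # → {3, 5, 9}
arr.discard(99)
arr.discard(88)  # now {3, 5, 9}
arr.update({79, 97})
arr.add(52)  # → {3, 5, 9, 52, 79, 97}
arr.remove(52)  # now {3, 5, 9, 79, 97}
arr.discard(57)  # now {3, 5, 9, 79, 97}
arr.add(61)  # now {3, 5, 9, 61, 79, 97}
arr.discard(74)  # {3, 5, 9, 61, 79, 97}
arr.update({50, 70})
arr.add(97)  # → {3, 5, 9, 50, 61, 70, 79, 97}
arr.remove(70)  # {3, 5, 9, 50, 61, 79, 97}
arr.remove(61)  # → {3, 5, 9, 50, 79, 97}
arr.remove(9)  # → {3, 5, 50, 79, 97}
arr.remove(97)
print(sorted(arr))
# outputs [3, 5, 50, 79]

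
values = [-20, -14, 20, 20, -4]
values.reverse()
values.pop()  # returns -20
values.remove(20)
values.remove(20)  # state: [-4, -14]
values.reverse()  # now [-14, -4]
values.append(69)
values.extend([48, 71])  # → [-14, -4, 69, 48, 71]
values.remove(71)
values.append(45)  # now [-14, -4, 69, 48, 45]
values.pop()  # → 45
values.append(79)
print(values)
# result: [-14, -4, 69, 48, 79]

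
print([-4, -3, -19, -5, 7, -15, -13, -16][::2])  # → [-4, -19, 7, -13]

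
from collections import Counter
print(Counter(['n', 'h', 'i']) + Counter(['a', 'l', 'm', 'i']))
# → Counter({'i': 2, 'n': 1, 'h': 1, 'a': 1, 'l': 1, 'm': 1})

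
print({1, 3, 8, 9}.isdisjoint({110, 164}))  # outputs True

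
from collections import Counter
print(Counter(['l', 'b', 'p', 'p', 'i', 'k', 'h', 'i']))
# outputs Counter({'p': 2, 'i': 2, 'l': 1, 'b': 1, 'k': 1, 'h': 1})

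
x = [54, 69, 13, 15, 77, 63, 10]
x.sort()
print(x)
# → [10, 13, 15, 54, 63, 69, 77]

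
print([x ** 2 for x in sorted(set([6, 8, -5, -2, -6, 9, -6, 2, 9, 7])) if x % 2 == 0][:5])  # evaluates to [36, 4, 4, 36, 64]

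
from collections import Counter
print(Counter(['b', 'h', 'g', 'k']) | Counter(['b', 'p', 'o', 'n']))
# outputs Counter({'b': 1, 'h': 1, 'g': 1, 'k': 1, 'p': 1, 'o': 1, 'n': 1})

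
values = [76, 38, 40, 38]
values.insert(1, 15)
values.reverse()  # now [38, 40, 38, 15, 76]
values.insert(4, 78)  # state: [38, 40, 38, 15, 78, 76]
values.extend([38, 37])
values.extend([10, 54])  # [38, 40, 38, 15, 78, 76, 38, 37, 10, 54]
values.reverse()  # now [54, 10, 37, 38, 76, 78, 15, 38, 40, 38]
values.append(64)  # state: [54, 10, 37, 38, 76, 78, 15, 38, 40, 38, 64]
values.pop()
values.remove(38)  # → [54, 10, 37, 76, 78, 15, 38, 40, 38]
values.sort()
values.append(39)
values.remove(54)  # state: [10, 15, 37, 38, 38, 40, 76, 78, 39]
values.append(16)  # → [10, 15, 37, 38, 38, 40, 76, 78, 39, 16]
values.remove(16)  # [10, 15, 37, 38, 38, 40, 76, 78, 39]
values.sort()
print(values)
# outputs [10, 15, 37, 38, 38, 39, 40, 76, 78]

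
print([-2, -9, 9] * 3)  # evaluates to [-2, -9, 9, -2, -9, 9, -2, -9, 9]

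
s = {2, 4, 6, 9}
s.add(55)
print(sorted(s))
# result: [2, 4, 6, 9, 55]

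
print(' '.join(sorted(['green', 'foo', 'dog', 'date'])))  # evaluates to date dog foo green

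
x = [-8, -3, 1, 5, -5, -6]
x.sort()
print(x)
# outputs [-8, -6, -5, -3, 1, 5]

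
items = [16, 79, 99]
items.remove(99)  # [16, 79]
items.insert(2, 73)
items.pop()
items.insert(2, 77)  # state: [16, 79, 77]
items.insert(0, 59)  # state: [59, 16, 79, 77]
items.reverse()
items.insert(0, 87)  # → [87, 77, 79, 16, 59]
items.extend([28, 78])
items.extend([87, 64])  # [87, 77, 79, 16, 59, 28, 78, 87, 64]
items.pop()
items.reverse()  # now [87, 78, 28, 59, 16, 79, 77, 87]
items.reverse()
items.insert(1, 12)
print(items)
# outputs [87, 12, 77, 79, 16, 59, 28, 78, 87]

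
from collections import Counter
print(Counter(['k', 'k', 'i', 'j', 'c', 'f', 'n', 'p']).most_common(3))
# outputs [('k', 2), ('i', 1), ('j', 1)]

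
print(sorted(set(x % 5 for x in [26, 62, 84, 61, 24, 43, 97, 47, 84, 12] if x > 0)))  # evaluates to [1, 2, 3, 4]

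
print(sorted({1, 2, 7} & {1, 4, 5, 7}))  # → [1, 7]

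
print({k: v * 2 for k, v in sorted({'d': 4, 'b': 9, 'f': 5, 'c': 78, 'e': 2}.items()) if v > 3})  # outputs {'b': 18, 'c': 156, 'd': 8, 'f': 10}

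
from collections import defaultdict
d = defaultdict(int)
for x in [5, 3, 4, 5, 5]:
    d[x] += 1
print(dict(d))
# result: {5: 3, 3: 1, 4: 1}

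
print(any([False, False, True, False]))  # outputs True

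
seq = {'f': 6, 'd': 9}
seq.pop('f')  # 6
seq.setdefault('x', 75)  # 75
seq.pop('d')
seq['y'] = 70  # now {'x': 75, 'y': 70}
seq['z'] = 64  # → {'x': 75, 'y': 70, 'z': 64}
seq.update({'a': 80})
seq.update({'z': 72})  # {'x': 75, 'y': 70, 'z': 72, 'a': 80}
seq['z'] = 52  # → {'x': 75, 'y': 70, 'z': 52, 'a': 80}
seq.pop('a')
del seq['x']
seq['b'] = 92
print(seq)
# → {'y': 70, 'z': 52, 'b': 92}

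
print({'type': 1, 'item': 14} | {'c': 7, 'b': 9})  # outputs {'type': 1, 'item': 14, 'c': 7, 'b': 9}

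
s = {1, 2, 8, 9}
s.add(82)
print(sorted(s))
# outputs [1, 2, 8, 9, 82]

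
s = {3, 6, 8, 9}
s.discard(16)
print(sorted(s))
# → [3, 6, 8, 9]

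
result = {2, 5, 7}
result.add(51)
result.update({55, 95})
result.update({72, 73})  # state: {2, 5, 7, 51, 55, 72, 73, 95}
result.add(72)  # {2, 5, 7, 51, 55, 72, 73, 95}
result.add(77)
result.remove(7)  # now {2, 5, 51, 55, 72, 73, 77, 95}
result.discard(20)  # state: {2, 5, 51, 55, 72, 73, 77, 95}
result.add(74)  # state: {2, 5, 51, 55, 72, 73, 74, 77, 95}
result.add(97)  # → {2, 5, 51, 55, 72, 73, 74, 77, 95, 97}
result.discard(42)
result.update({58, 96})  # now {2, 5, 51, 55, 58, 72, 73, 74, 77, 95, 96, 97}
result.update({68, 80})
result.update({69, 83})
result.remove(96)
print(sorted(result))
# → [2, 5, 51, 55, 58, 68, 69, 72, 73, 74, 77, 80, 83, 95, 97]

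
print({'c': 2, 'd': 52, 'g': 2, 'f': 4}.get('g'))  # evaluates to 2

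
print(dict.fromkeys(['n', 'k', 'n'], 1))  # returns {'n': 1, 'k': 1}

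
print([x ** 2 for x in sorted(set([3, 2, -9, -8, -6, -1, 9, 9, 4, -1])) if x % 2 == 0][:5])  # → [64, 36, 4, 16]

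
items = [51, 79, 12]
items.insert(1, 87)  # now [51, 87, 79, 12]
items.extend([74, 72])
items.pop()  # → 72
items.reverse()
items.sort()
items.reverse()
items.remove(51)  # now [87, 79, 74, 12]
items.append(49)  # [87, 79, 74, 12, 49]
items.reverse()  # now [49, 12, 74, 79, 87]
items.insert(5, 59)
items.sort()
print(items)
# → [12, 49, 59, 74, 79, 87]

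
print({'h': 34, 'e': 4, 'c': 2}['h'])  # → 34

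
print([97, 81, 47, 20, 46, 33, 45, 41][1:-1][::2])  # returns [81, 20, 33]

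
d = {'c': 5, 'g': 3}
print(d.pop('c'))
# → 5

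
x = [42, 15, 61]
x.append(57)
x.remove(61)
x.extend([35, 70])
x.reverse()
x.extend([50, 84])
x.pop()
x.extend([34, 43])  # [70, 35, 57, 15, 42, 50, 34, 43]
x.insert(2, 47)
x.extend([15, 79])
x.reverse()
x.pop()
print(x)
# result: [79, 15, 43, 34, 50, 42, 15, 57, 47, 35]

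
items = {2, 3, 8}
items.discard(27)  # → {2, 3, 8}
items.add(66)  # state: {2, 3, 8, 66}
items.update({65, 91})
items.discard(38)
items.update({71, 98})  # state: {2, 3, 8, 65, 66, 71, 91, 98}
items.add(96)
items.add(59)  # {2, 3, 8, 59, 65, 66, 71, 91, 96, 98}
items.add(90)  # {2, 3, 8, 59, 65, 66, 71, 90, 91, 96, 98}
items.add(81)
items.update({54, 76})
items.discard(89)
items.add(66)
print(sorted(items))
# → [2, 3, 8, 54, 59, 65, 66, 71, 76, 81, 90, 91, 96, 98]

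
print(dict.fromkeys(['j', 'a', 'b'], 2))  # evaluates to {'j': 2, 'a': 2, 'b': 2}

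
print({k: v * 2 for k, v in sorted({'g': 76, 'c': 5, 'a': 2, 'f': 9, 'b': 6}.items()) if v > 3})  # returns {'b': 12, 'c': 10, 'f': 18, 'g': 152}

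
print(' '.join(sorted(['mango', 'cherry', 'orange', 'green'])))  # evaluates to cherry green mango orange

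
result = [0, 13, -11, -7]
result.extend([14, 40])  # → [0, 13, -11, -7, 14, 40]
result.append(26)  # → [0, 13, -11, -7, 14, 40, 26]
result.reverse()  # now [26, 40, 14, -7, -11, 13, 0]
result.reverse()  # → [0, 13, -11, -7, 14, 40, 26]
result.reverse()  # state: [26, 40, 14, -7, -11, 13, 0]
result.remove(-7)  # [26, 40, 14, -11, 13, 0]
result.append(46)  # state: [26, 40, 14, -11, 13, 0, 46]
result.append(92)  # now [26, 40, 14, -11, 13, 0, 46, 92]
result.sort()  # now [-11, 0, 13, 14, 26, 40, 46, 92]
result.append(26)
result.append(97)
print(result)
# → [-11, 0, 13, 14, 26, 40, 46, 92, 26, 97]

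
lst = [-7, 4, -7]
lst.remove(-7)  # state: [4, -7]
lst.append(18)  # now [4, -7, 18]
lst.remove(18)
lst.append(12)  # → [4, -7, 12]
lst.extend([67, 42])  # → [4, -7, 12, 67, 42]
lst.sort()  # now [-7, 4, 12, 42, 67]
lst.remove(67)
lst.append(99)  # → [-7, 4, 12, 42, 99]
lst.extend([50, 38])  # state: [-7, 4, 12, 42, 99, 50, 38]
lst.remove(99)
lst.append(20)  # [-7, 4, 12, 42, 50, 38, 20]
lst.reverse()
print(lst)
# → [20, 38, 50, 42, 12, 4, -7]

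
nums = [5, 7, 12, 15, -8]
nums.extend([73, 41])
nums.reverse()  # [41, 73, -8, 15, 12, 7, 5]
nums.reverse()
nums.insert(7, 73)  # [5, 7, 12, 15, -8, 73, 41, 73]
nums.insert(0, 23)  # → [23, 5, 7, 12, 15, -8, 73, 41, 73]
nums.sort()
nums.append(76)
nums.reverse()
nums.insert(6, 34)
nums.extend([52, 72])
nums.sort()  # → [-8, 5, 7, 12, 15, 23, 34, 41, 52, 72, 73, 73, 76]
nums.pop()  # 76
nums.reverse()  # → [73, 73, 72, 52, 41, 34, 23, 15, 12, 7, 5, -8]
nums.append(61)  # [73, 73, 72, 52, 41, 34, 23, 15, 12, 7, 5, -8, 61]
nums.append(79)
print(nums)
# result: [73, 73, 72, 52, 41, 34, 23, 15, 12, 7, 5, -8, 61, 79]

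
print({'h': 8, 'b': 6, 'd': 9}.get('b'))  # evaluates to 6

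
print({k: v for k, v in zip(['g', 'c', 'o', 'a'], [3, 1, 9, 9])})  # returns {'g': 3, 'c': 1, 'o': 9, 'a': 9}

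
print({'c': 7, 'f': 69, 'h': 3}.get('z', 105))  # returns 105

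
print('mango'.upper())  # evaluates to MANGO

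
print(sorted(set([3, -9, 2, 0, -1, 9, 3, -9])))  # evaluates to [-9, -1, 0, 2, 3, 9]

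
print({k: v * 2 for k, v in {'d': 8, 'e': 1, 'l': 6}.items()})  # {'d': 16, 'e': 2, 'l': 12}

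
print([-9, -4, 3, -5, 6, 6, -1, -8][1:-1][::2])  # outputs [-4, -5, 6]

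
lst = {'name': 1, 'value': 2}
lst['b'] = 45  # {'name': 1, 'value': 2, 'b': 45}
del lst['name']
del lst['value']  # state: {'b': 45}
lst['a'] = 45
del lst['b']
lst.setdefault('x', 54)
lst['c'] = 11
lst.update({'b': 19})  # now {'a': 45, 'x': 54, 'c': 11, 'b': 19}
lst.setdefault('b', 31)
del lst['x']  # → {'a': 45, 'c': 11, 'b': 19}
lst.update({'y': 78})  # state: {'a': 45, 'c': 11, 'b': 19, 'y': 78}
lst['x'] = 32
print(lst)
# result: {'a': 45, 'c': 11, 'b': 19, 'y': 78, 'x': 32}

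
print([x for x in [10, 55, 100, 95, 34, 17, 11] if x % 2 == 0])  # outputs [10, 100, 34]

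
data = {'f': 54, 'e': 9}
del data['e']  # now {'f': 54}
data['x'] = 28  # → {'f': 54, 'x': 28}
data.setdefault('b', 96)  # 96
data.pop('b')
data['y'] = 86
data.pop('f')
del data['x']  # {'y': 86}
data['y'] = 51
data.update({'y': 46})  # {'y': 46}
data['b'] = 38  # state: {'y': 46, 'b': 38}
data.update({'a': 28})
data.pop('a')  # 28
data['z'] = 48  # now {'y': 46, 'b': 38, 'z': 48}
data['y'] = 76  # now {'y': 76, 'b': 38, 'z': 48}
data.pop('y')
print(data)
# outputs {'b': 38, 'z': 48}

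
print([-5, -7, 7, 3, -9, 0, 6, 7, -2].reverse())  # None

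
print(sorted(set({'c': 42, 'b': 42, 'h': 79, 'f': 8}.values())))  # [8, 42, 79]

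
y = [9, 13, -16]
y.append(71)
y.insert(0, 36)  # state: [36, 9, 13, -16, 71]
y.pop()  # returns 71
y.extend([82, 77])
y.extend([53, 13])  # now [36, 9, 13, -16, 82, 77, 53, 13]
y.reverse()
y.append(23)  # [13, 53, 77, 82, -16, 13, 9, 36, 23]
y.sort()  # [-16, 9, 13, 13, 23, 36, 53, 77, 82]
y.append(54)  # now [-16, 9, 13, 13, 23, 36, 53, 77, 82, 54]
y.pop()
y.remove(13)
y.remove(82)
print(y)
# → [-16, 9, 13, 23, 36, 53, 77]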